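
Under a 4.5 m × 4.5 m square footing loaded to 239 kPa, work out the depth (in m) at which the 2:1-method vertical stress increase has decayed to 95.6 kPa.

2:1 spreading — at depth z the loaded area has grown by z in each plan dimension:
qB²/(B+z)² = Δσ_z ⇒ z = B(√(q/Δσ_z) − 1) = 4.5×(√(239/95.6) − 1) = 2.615 m

z ≈ 2.62 m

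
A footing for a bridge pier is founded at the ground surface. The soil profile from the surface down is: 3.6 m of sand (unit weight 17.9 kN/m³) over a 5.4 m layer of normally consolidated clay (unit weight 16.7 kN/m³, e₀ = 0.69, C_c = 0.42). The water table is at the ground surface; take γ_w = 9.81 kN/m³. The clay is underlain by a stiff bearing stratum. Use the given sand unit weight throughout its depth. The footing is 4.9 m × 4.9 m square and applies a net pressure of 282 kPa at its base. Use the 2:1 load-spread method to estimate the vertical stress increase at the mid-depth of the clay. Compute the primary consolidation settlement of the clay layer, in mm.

Mid-depth of clay below the ground surface: z = 3.6 + 5.4/2 = 6.3 m.
Total vertical stress at mid-clay: σ_v = 17.9×3.6 + 16.7×2.7 = 109.53 kPa.
Pore pressure: u = 9.81×(6.3 − 0) = 61.803 kPa.
Initial effective stress: σ'_0 = σ_v − u = 109.53 − 61.803 = 47.727 kPa.
Stress increase at mid-clay by the 2:1 spreading method:
Δσ = qBL/((B+z)(L+z)) = 282×4.9×4.9/((4.9+6.3)(4.9+6.3)) = 53.977 kPa
Final effective stress: σ'_f = σ'_0 + Δσ = 47.727 + 53.977 = 101.7 kPa.
Normally consolidated clay, so the full stress increment lies on the virgin compression line:
S_c = C_c·H/(1+e₀)·log₁₀(σ'_f/σ'_0) = 0.42×5.4/(1+0.69)×log₁₀(101.7/47.727)
    = 1.342 × 0.32856 = 0.4409 m

S_c ≈ 441 mm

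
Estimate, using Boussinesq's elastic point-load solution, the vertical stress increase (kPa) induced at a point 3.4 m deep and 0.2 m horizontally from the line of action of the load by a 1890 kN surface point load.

Boussinesq vertical stress below a point load on an elastic half-space:
Δσ_z = 3P/(2πz²) · [1 + (r/z)²]^(−5/2)
r/z = 0.2/3.4 = 0.058824; [1+(r/z)²]^(−5/2) = 0.9914.
Δσ_z = 3×1890/(2π×3.4²) × 0.9914 = 78.063 × 0.9914 = 77.39 kPa

Δσ_z ≈ 77.4 kPa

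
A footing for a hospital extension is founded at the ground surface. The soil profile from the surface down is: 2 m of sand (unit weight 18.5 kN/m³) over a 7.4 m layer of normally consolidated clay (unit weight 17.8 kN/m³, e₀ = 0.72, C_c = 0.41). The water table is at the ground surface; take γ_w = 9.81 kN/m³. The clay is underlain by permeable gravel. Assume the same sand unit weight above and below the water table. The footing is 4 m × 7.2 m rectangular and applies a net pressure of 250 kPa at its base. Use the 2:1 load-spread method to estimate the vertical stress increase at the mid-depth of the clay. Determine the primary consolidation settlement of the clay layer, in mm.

Mid-depth of clay below the ground surface: z = 2 + 7.4/2 = 5.7 m.
Total vertical stress at mid-clay: σ_v = 18.5×2 + 17.8×3.7 = 102.86 kPa.
Pore pressure: u = 9.81×(5.7 − 0) = 55.917 kPa.
Initial effective stress: σ'_0 = σ_v − u = 102.86 − 55.917 = 46.943 kPa.
Stress increase at mid-clay by the 2:1 spreading method:
Δσ = qBL/((B+z)(L+z)) = 250×4×7.2/((4+5.7)(7.2+5.7)) = 57.54 kPa
Final effective stress: σ'_f = σ'_0 + Δσ = 46.943 + 57.54 = 104.48 kPa.
Normally consolidated clay, so the full stress increment lies on the virgin compression line:
S_c = C_c·H/(1+e₀)·log₁₀(σ'_f/σ'_0) = 0.41×7.4/(1+0.72)×log₁₀(104.48/46.943)
    = 1.764 × 0.34746 = 0.6129 m

S_c ≈ 613 mm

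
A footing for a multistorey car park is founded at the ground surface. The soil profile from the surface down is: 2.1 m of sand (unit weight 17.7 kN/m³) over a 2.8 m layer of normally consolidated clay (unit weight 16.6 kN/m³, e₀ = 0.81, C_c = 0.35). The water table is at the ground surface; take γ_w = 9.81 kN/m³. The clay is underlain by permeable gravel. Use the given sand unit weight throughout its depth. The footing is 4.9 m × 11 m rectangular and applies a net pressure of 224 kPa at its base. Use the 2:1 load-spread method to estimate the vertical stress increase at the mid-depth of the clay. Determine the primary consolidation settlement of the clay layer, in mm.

Mid-depth of clay below the ground surface: z = 2.1 + 2.8/2 = 3.5 m.
Total vertical stress at mid-clay: σ_v = 17.7×2.1 + 16.6×1.4 = 60.41 kPa.
Pore pressure: u = 9.81×(3.5 − 0) = 34.335 kPa.
Initial effective stress: σ'_0 = σ_v − u = 60.41 − 34.335 = 26.075 kPa.
Stress increase at mid-clay by the 2:1 spreading method:
Δσ = qBL/((B+z)(L+z)) = 224×4.9×11/((4.9+3.5)(11+3.5)) = 99.126 kPa
Final effective stress: σ'_f = σ'_0 + Δσ = 26.075 + 99.126 = 125.2 kPa.
Normally consolidated clay, so the full stress increment lies on the virgin compression line:
S_c = C_c·H/(1+e₀)·log₁₀(σ'_f/σ'_0) = 0.35×2.8/(1+0.81)×log₁₀(125.2/26.075)
    = 0.54144 × 0.68138 = 0.3689 m

S_c ≈ 369 mm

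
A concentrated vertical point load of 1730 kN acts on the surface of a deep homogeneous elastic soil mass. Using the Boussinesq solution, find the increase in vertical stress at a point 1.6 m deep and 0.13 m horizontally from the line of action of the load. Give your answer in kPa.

Boussinesq vertical stress below a point load on an elastic half-space:
Δσ_z = 3P/(2πz²) · [1 + (r/z)²]^(−5/2)
r/z = 0.13/1.6 = 0.08125; [1+(r/z)²]^(−5/2) = 0.98368.
Δσ_z = 3×1730/(2π×1.6²) × 0.98368 = 322.66 × 0.98368 = 317.4 kPa

Δσ_z ≈ 317 kPa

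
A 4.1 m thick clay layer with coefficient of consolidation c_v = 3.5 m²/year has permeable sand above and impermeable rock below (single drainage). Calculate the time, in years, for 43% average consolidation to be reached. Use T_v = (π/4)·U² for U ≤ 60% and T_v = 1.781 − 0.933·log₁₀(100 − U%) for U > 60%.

Drainage path length: H_d = H = 4.1 m (single drainage).
U ≤ 60%: T_v = (π/4)·U² = (π/4)×0.43² = 0.14522.
t = T_v·H_d²/c_v = 0.14522×4.1²/3.5 = 0.6975 years.

t ≈ 0.697 years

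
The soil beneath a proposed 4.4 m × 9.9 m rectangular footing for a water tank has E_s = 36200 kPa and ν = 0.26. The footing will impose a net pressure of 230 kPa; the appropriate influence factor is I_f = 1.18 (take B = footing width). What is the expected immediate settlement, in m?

Immediate (elastic) settlement: S_e = q·B·(1−ν²)/E_s · I_f.
S_e = 230 × 4.4 × (1 − 0.26²) / 36200 × 1.18
    = 230 × 4.4 × 0.9324 / 36200 × 1.18
    = 0.03076 m

S_e ≈ 0.0308 m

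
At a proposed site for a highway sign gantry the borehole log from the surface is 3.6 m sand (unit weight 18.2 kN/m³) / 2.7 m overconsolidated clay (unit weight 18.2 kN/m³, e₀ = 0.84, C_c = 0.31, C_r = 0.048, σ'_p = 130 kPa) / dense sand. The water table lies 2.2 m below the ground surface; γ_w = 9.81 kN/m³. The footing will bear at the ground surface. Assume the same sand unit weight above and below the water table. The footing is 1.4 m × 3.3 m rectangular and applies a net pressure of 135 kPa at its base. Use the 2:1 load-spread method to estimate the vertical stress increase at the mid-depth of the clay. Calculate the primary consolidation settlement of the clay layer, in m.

S_c ≈ 0.00529 m

Mid-depth of clay below the ground surface: z = 3.6 + 2.7/2 = 4.95 m.
Total vertical stress at mid-clay: σ_v = 18.2×3.6 + 18.2×1.35 = 90.09 kPa.
Pore pressure: u = 9.81×(4.95 − 2.2) = 26.978 kPa.
Initial effective stress: σ'_0 = σ_v − u = 90.09 − 26.978 = 63.112 kPa.
Stress increase at mid-clay by the 2:1 spreading method:
Δσ = qBL/((B+z)(L+z)) = 135×1.4×3.3/((1.4+4.95)(3.3+4.95)) = 11.906 kPa
Final effective stress: σ'_f = 63.112 + 11.906 = 75.018 kPa.
σ'_f = 75.018 ≤ σ'_p = 130 kPa, so the clay remains overconsolidated and only the recompression index applies:
S_c = C_r·H/(1+e₀)·log₁₀(σ'_f/σ'_0) = 0.048×2.7/1.84×log₁₀(75.018/63.112)
    = 0.070435 × 0.075054 = 0.005286 m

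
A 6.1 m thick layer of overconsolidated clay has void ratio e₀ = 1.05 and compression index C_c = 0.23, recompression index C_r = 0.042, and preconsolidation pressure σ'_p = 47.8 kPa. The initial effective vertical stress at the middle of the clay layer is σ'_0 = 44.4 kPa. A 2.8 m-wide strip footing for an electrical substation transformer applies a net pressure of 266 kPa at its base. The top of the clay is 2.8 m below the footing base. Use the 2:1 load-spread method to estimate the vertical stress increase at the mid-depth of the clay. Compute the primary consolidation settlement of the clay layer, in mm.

Mid-depth of clay below the footing base: z = 2.8 + 6.1/2 = 5.85 m.
Stress increase at mid-clay by the 2:1 spreading method:
Δσ = qB/(B+z) = 266×2.8/(2.8+5.85) = 86.104 kPa
Final effective stress: σ'_f = 44.4 + 86.104 = 130.5 kPa.
σ'_f = 130.5 > σ'_p = 47.8 kPa, so the stress path crosses the preconsolidation pressure — recompression up to σ'_p, then virgin compression beyond:
S_c = H/(1+e₀)·[C_r·log₁₀(σ'_p/σ'_0) + C_c·log₁₀(σ'_f/σ'_p)]
    = 6.1/2.05 × [0.042×log₁₀(47.8/44.4) + 0.23×log₁₀(130.5/47.8)]
    = 2.9756 × [0.0013459 + 0.10032] = 0.3025 m

S_c ≈ 303 mm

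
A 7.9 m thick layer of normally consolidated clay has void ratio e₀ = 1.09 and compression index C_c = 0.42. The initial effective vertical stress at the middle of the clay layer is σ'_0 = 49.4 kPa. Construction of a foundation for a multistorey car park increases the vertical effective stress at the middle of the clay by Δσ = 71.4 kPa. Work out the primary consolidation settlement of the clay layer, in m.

Final effective stress: σ'_f = σ'_0 + Δσ = 49.4 + 71.4 = 120.8 kPa.
Normally consolidated clay, so the full stress increment lies on the virgin compression line:
S_c = C_c·H/(1+e₀)·log₁₀(σ'_f/σ'_0) = 0.42×7.9/(1+1.09)×log₁₀(120.8/49.4)
    = 1.5876 × 0.38834 = 0.6165 m

S_c ≈ 0.617 m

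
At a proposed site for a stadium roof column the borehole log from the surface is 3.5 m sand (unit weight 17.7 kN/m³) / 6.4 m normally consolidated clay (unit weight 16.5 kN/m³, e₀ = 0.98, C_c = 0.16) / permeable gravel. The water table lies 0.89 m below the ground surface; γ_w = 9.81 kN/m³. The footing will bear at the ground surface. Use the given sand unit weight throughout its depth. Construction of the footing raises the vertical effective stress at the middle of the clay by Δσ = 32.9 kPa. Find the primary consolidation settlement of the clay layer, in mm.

S_c ≈ 101 mm

Mid-depth of clay below the ground surface: z = 3.5 + 6.4/2 = 6.7 m.
Total vertical stress at mid-clay: σ_v = 17.7×3.5 + 16.5×3.2 = 114.75 kPa.
Pore pressure: u = 9.81×(6.7 − 0.89) = 56.996 kPa.
Initial effective stress: σ'_0 = σ_v − u = 114.75 − 56.996 = 57.754 kPa.
Final effective stress: σ'_f = σ'_0 + Δσ = 57.754 + 32.9 = 90.654 kPa.
Normally consolidated clay, so the full stress increment lies on the virgin compression line:
S_c = C_c·H/(1+e₀)·log₁₀(σ'_f/σ'_0) = 0.16×6.4/(1+0.98)×log₁₀(90.654/57.754)
    = 0.51717 × 0.1958 = 0.1013 m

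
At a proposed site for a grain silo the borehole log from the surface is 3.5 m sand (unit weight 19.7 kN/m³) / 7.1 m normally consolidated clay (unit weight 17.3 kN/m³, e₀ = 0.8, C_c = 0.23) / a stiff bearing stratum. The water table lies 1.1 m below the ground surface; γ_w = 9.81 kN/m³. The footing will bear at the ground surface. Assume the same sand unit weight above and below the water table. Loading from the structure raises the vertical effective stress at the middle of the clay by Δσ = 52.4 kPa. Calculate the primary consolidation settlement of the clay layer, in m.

S_c ≈ 0.215 m

Mid-depth of clay below the ground surface: z = 3.5 + 7.1/2 = 7.05 m.
Total vertical stress at mid-clay: σ_v = 19.7×3.5 + 17.3×3.55 = 130.37 kPa.
Pore pressure: u = 9.81×(7.05 − 1.1) = 58.37 kPa.
Initial effective stress: σ'_0 = σ_v − u = 130.37 − 58.37 = 72 kPa.
Final effective stress: σ'_f = σ'_0 + Δσ = 72 + 52.4 = 124.4 kPa.
Normally consolidated clay, so the full stress increment lies on the virgin compression line:
S_c = C_c·H/(1+e₀)·log₁₀(σ'_f/σ'_0) = 0.23×7.1/(1+0.8)×log₁₀(124.4/72)
    = 0.90722 × 0.23749 = 0.2155 m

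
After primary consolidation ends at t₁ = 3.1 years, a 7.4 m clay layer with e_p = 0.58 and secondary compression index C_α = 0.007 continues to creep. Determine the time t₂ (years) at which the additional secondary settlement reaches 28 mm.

t₂ ≈ 22.2 years

S_s = C_α·H/(1+e_p)·log₁₀(t₂/t₁) ⇒ log₁₀(t₂/t₁) = S_s·(1+e_p)/(C_α·H).
log₁₀(t₂/t₁) = 0.028 × (1+0.58) / (0.007×7.4) = 0.8541
t₂ = t₁ × 10^0.8541 = 3.1 × 7.146 = 22.15 years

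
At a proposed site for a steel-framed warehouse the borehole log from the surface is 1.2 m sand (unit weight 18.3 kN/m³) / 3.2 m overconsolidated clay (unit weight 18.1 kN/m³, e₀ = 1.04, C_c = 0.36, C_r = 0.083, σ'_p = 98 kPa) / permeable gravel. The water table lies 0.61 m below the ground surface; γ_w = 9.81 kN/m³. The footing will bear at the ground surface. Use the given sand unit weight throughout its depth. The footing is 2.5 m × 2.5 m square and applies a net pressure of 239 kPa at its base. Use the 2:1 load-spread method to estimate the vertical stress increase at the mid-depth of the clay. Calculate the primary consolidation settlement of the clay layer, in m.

S_c ≈ 0.0583 m

Mid-depth of clay below the ground surface: z = 1.2 + 3.2/2 = 2.8 m.
Total vertical stress at mid-clay: σ_v = 18.3×1.2 + 18.1×1.6 = 50.92 kPa.
Pore pressure: u = 9.81×(2.8 − 0.61) = 21.484 kPa.
Initial effective stress: σ'_0 = σ_v − u = 50.92 − 21.484 = 29.436 kPa.
Stress increase at mid-clay by the 2:1 spreading method:
Δσ = qBL/((B+z)(L+z)) = 239×2.5×2.5/((2.5+2.8)(2.5+2.8)) = 53.177 kPa
Final effective stress: σ'_f = 29.436 + 53.177 = 82.613 kPa.
σ'_f = 82.613 ≤ σ'_p = 98 kPa, so the clay remains overconsolidated and only the recompression index applies:
S_c = C_r·H/(1+e₀)·log₁₀(σ'_f/σ'_0) = 0.083×3.2/2.04×log₁₀(82.613/29.436)
    = 0.13019 × 0.44817 = 0.05835 m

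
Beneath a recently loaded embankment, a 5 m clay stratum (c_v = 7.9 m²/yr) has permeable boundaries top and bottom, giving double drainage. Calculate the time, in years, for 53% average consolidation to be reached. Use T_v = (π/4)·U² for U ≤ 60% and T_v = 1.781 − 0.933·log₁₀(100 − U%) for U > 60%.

Drainage path length: H_d = H/2 = 2.5 m (double drainage).
U ≤ 60%: T_v = (π/4)·U² = (π/4)×0.53² = 0.22062.
t = T_v·H_d²/c_v = 0.22062×2.5²/7.9 = 0.1745 years.

t ≈ 0.175 years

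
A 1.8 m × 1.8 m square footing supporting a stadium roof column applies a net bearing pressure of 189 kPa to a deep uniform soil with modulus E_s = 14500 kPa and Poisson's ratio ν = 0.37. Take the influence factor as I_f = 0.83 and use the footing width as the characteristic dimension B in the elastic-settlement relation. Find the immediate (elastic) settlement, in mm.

Immediate (elastic) settlement: S_e = q·B·(1−ν²)/E_s · I_f.
S_e = 189 × 1.8 × (1 − 0.37²) / 14500 × 0.83
    = 189 × 1.8 × 0.8631 / 14500 × 0.83
    = 0.01681 m = 16.81 mm

S_e ≈ 16.8 mm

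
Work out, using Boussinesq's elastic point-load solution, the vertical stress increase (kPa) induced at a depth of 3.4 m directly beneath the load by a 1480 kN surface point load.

Boussinesq vertical stress below a point load on an elastic half-space:
Δσ_z = 3P/(2πz²) · [1 + (r/z)²]^(−5/2)
r/z = 0/3.4 = 0; [1+(r/z)²]^(−5/2) = 1.
Δσ_z = 3×1480/(2π×3.4²) × 1 = 61.129 × 1 = 61.13 kPa

Δσ_z ≈ 61.1 kPa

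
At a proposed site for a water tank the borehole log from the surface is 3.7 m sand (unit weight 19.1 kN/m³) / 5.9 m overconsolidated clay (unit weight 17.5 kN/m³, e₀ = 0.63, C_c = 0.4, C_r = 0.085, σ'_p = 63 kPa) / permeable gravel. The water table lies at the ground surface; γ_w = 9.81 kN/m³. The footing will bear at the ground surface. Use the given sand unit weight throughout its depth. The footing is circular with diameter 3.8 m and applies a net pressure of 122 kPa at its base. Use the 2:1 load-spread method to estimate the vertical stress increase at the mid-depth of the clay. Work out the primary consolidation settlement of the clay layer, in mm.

S_c ≈ 108 mm

Mid-depth of clay below the ground surface: z = 3.7 + 5.9/2 = 6.65 m.
Total vertical stress at mid-clay: σ_v = 19.1×3.7 + 17.5×2.95 = 122.3 kPa.
Pore pressure: u = 9.81×(6.65 − 0) = 65.237 kPa.
Initial effective stress: σ'_0 = σ_v − u = 122.3 − 65.237 = 57.063 kPa.
Stress increase at mid-clay by the 2:1 spreading method:
Δσ ≈ qD²/(D+z)² = 122×3.8²/(3.8+6.65)² = 16.132 kPa
Final effective stress: σ'_f = 57.063 + 16.132 = 73.195 kPa.
σ'_f = 73.195 > σ'_p = 63 kPa, so the stress path crosses the preconsolidation pressure — recompression up to σ'_p, then virgin compression beyond:
S_c = H/(1+e₀)·[C_r·log₁₀(σ'_p/σ'_0) + C_c·log₁₀(σ'_f/σ'_p)]
    = 5.9/1.63 × [0.085×log₁₀(63/57.063) + 0.4×log₁₀(73.195/63)]
    = 3.6196 × [0.0036538 + 0.026056] = 0.1075 m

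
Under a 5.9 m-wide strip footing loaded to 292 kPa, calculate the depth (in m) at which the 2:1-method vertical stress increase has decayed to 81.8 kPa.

2:1 spreading — at depth z the loaded area has grown by z in each plan dimension:
qB/(B+z) = Δσ_z ⇒ z = qB/Δσ_z − B = 292×5.9/81.8 − 5.9 = 15.16 m

z ≈ 15.2 m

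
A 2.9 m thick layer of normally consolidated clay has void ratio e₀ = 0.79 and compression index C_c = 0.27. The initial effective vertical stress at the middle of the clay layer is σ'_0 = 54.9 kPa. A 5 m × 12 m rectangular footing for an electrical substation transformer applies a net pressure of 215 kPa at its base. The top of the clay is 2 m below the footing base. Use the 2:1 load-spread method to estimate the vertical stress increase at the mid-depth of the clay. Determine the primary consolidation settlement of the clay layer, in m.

S_c ≈ 0.196 m

Mid-depth of clay below the footing base: z = 2 + 2.9/2 = 3.45 m.
Stress increase at mid-clay by the 2:1 spreading method:
Δσ = qBL/((B+z)(L+z)) = 215×5×12/((5+3.45)(12+3.45)) = 98.811 kPa
Final effective stress: σ'_f = σ'_0 + Δσ = 54.9 + 98.811 = 153.71 kPa.
Normally consolidated clay, so the full stress increment lies on the virgin compression line:
S_c = C_c·H/(1+e₀)·log₁₀(σ'_f/σ'_0) = 0.27×2.9/(1+0.79)×log₁₀(153.71/54.9)
    = 0.43743 × 0.44713 = 0.1956 m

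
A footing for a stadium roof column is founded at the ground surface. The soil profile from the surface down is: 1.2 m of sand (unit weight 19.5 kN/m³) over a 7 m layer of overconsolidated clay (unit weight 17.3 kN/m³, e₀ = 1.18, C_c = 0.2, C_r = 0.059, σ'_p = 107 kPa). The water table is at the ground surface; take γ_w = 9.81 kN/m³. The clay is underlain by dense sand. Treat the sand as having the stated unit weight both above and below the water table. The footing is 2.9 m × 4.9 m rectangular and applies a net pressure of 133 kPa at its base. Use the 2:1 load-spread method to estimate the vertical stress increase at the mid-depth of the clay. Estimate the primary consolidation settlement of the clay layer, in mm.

Mid-depth of clay below the ground surface: z = 1.2 + 7/2 = 4.7 m.
Total vertical stress at mid-clay: σ_v = 19.5×1.2 + 17.3×3.5 = 83.95 kPa.
Pore pressure: u = 9.81×(4.7 − 0) = 46.107 kPa.
Initial effective stress: σ'_0 = σ_v − u = 83.95 − 46.107 = 37.843 kPa.
Stress increase at mid-clay by the 2:1 spreading method:
Δσ = qBL/((B+z)(L+z)) = 133×2.9×4.9/((2.9+4.7)(4.9+4.7)) = 25.904 kPa
Final effective stress: σ'_f = 37.843 + 25.904 = 63.747 kPa.
σ'_f = 63.747 ≤ σ'_p = 107 kPa, so the clay remains overconsolidated and only the recompression index applies:
S_c = C_r·H/(1+e₀)·log₁₀(σ'_f/σ'_0) = 0.059×7/2.18×log₁₀(63.747/37.843)
    = 0.18945 × 0.22647 = 0.0429 m

S_c ≈ 42.9 mm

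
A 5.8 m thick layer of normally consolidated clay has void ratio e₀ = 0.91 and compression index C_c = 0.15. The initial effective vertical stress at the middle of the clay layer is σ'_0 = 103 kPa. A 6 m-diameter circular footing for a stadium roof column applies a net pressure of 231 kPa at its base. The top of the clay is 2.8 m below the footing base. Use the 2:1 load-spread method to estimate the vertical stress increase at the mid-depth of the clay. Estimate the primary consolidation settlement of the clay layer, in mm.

S_c ≈ 91.7 mm

Mid-depth of clay below the footing base: z = 2.8 + 5.8/2 = 5.7 m.
Stress increase at mid-clay by the 2:1 spreading method:
Δσ ≈ qD²/(D+z)² = 231×6²/(6+5.7)² = 60.75 kPa
Final effective stress: σ'_f = σ'_0 + Δσ = 103 + 60.75 = 163.75 kPa.
Normally consolidated clay, so the full stress increment lies on the virgin compression line:
S_c = C_c·H/(1+e₀)·log₁₀(σ'_f/σ'_0) = 0.15×5.8/(1+0.91)×log₁₀(163.75/103)
    = 0.4555 × 0.20134 = 0.09171 m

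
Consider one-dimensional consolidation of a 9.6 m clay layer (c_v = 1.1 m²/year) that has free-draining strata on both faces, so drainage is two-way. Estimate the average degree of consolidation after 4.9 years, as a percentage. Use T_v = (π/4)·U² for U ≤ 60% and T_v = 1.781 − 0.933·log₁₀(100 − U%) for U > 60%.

U ≈ 54.6 %

Drainage path length: H_d = H/2 = 4.8 m (double drainage).
T_v = c_v·t/H_d² = 1.1×4.9/4.8² = 0.23394.
T_v = 0.23394 corresponds to the U ≤ 60% branch:
U = √(4T_v/π) = 0.5458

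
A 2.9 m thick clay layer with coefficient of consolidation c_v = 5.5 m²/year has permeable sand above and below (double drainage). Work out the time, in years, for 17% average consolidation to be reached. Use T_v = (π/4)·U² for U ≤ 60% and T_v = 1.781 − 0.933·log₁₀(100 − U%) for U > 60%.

t ≈ 0.00868 years

Drainage path length: H_d = H/2 = 1.45 m (double drainage).
U ≤ 60%: T_v = (π/4)·U² = (π/4)×0.17² = 0.022698.
t = T_v·H_d²/c_v = 0.022698×1.45²/5.5 = 0.008677 years.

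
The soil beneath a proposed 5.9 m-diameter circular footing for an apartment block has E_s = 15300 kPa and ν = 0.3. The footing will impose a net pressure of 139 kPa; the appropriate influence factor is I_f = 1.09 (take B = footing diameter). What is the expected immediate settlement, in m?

Immediate (elastic) settlement: S_e = q·B·(1−ν²)/E_s · I_f.
S_e = 139 × 5.9 × (1 − 0.3²) / 15300 × 1.09
    = 139 × 5.9 × 0.91 / 15300 × 1.09
    = 0.05317 m

S_e ≈ 0.0532 m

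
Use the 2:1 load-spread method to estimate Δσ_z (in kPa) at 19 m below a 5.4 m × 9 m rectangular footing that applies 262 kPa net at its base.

Δσ_z ≈ 18.6 kPa

By the 2:1 method the load spreads at 1 horizontal : 2 vertical, so at depth z the loaded area has grown by z in each plan dimension:
Δσ = qBL/((B+z)(L+z)) = 262×5.4×9/((5.4+19)(9+19)) = 18.638 kPa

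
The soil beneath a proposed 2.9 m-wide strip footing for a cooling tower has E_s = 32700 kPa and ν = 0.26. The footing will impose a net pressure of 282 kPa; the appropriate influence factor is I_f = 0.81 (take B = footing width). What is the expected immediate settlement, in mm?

S_e ≈ 18.9 mm

Immediate (elastic) settlement: S_e = q·B·(1−ν²)/E_s · I_f.
S_e = 282 × 2.9 × (1 − 0.26²) / 32700 × 0.81
    = 282 × 2.9 × 0.9324 / 32700 × 0.81
    = 0.01889 m = 18.89 mm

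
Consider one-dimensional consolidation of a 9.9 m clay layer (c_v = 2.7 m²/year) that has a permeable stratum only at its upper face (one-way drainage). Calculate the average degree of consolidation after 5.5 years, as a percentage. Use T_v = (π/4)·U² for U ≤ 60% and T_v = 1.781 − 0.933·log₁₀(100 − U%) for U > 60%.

Drainage path length: H_d = H = 9.9 m (single drainage).
T_v = c_v·t/H_d² = 2.7×5.5/9.9² = 0.15152.
T_v = 0.15152 corresponds to the U ≤ 60% branch:
U = √(4T_v/π) = 0.4392

U ≈ 43.9 %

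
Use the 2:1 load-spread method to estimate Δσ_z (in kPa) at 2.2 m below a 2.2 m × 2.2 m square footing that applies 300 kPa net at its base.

Δσ_z ≈ 75 kPa

By the 2:1 method the load spreads at 1 horizontal : 2 vertical, so at depth z the loaded area has grown by z in each plan dimension:
Δσ = qBL/((B+z)(L+z)) = 300×2.2×2.2/((2.2+2.2)(2.2+2.2)) = 75 kPa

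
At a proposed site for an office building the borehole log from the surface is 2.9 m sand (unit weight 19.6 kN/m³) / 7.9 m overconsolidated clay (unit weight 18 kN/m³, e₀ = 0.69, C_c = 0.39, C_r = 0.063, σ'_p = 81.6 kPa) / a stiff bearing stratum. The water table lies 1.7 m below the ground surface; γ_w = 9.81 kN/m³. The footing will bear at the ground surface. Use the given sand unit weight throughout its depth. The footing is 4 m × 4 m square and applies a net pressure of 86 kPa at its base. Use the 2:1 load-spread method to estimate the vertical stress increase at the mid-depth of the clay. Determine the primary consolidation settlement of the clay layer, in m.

Mid-depth of clay below the ground surface: z = 2.9 + 7.9/2 = 6.85 m.
Total vertical stress at mid-clay: σ_v = 19.6×2.9 + 18×3.95 = 127.94 kPa.
Pore pressure: u = 9.81×(6.85 − 1.7) = 50.522 kPa.
Initial effective stress: σ'_0 = σ_v − u = 127.94 − 50.522 = 77.418 kPa.
Stress increase at mid-clay by the 2:1 spreading method:
Δσ = qBL/((B+z)(L+z)) = 86×4×4/((4+6.85)(4+6.85)) = 11.689 kPa
Final effective stress: σ'_f = 77.418 + 11.689 = 89.107 kPa.
σ'_f = 89.107 > σ'_p = 81.6 kPa, so the stress path crosses the preconsolidation pressure — recompression up to σ'_p, then virgin compression beyond:
S_c = H/(1+e₀)·[C_r·log₁₀(σ'_p/σ'_0) + C_c·log₁₀(σ'_f/σ'_p)]
    = 7.9/1.69 × [0.063×log₁₀(81.6/77.418) + 0.39×log₁₀(89.107/81.6)]
    = 4.6746 × [0.0014394 + 0.014906] = 0.07641 m

S_c ≈ 0.0764 m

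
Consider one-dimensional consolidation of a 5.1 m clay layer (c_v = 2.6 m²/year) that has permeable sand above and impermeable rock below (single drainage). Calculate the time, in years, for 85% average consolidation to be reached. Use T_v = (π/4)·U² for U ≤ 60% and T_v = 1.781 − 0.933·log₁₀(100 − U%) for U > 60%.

t ≈ 6.84 years

Drainage path length: H_d = H = 5.1 m (single drainage).
U > 60%: T_v = 1.781 − 0.933·log₁₀(100 − 85) = 0.68371.
t = T_v·H_d²/c_v = 0.68371×5.1²/2.6 = 6.84 years.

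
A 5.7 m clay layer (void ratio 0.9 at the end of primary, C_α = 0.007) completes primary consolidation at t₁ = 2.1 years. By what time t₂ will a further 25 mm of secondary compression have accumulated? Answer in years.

S_s = C_α·H/(1+e_p)·log₁₀(t₂/t₁) ⇒ log₁₀(t₂/t₁) = S_s·(1+e_p)/(C_α·H).
log₁₀(t₂/t₁) = 0.025 × (1+0.9) / (0.007×5.7) = 1.19
t₂ = t₁ × 10^1.19 = 2.1 × 15.51 = 32.56 years

t₂ ≈ 32.6 years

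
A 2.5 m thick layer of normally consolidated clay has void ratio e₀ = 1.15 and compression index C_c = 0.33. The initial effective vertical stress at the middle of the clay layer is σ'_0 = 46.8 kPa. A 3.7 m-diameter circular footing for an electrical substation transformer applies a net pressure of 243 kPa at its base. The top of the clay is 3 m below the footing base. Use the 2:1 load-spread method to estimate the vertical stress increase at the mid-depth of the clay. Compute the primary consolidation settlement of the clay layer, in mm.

S_c ≈ 126 mm

Mid-depth of clay below the footing base: z = 3 + 2.5/2 = 4.25 m.
Stress increase at mid-clay by the 2:1 spreading method:
Δσ ≈ qD²/(D+z)² = 243×3.7²/(3.7+4.25)² = 52.635 kPa
Final effective stress: σ'_f = σ'_0 + Δσ = 46.8 + 52.635 = 99.435 kPa.
Normally consolidated clay, so the full stress increment lies on the virgin compression line:
S_c = C_c·H/(1+e₀)·log₁₀(σ'_f/σ'_0) = 0.33×2.5/(1+1.15)×log₁₀(99.435/46.8)
    = 0.38372 × 0.32729 = 0.1256 m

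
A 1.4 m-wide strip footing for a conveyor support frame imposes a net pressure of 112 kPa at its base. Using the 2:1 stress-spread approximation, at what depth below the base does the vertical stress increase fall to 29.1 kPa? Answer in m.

z ≈ 3.99 m

2:1 spreading — at depth z the loaded area has grown by z in each plan dimension:
qB/(B+z) = Δσ_z ⇒ z = qB/Δσ_z − B = 112×1.4/29.1 − 1.4 = 3.988 m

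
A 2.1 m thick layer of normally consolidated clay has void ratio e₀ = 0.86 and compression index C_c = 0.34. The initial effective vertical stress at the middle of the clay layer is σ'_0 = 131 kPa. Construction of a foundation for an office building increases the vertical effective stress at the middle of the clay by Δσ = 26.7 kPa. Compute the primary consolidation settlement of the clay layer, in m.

Final effective stress: σ'_f = σ'_0 + Δσ = 131 + 26.7 = 157.7 kPa.
Normally consolidated clay, so the full stress increment lies on the virgin compression line:
S_c = C_c·H/(1+e₀)·log₁₀(σ'_f/σ'_0) = 0.34×2.1/(1+0.86)×log₁₀(157.7/131)
    = 0.38387 × 0.08056 = 0.03092 m

S_c ≈ 0.0309 m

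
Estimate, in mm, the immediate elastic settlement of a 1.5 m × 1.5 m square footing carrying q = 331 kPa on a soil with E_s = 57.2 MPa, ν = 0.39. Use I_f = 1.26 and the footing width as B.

Immediate (elastic) settlement: S_e = q·B·(1−ν²)/E_s · I_f.
E_s = 57.2 MPa = 57200 kPa.
S_e = 331 × 1.5 × (1 − 0.39²) / 57200 × 1.26
    = 331 × 1.5 × 0.8479 / 57200 × 1.26
    = 0.009273 m = 9.273 mm

S_e ≈ 9.27 mm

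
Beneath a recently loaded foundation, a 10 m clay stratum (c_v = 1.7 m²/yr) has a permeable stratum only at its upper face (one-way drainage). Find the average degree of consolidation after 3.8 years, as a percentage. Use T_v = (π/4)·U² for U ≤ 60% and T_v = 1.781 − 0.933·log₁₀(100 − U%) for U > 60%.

Drainage path length: H_d = H = 10 m (single drainage).
T_v = c_v·t/H_d² = 1.7×3.8/10² = 0.0646.
T_v = 0.0646 corresponds to the U ≤ 60% branch:
U = √(4T_v/π) = 0.2868

U ≈ 28.7 %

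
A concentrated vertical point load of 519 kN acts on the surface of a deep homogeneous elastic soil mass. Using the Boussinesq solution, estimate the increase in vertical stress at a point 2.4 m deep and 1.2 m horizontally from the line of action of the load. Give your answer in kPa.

Δσ_z ≈ 24.6 kPa

Boussinesq vertical stress below a point load on an elastic half-space:
Δσ_z = 3P/(2πz²) · [1 + (r/z)²]^(−5/2)
r/z = 1.2/2.4 = 0.5; [1+(r/z)²]^(−5/2) = 0.57243.
Δσ_z = 3×519/(2π×2.4²) × 0.57243 = 43.022 × 0.57243 = 24.63 kPa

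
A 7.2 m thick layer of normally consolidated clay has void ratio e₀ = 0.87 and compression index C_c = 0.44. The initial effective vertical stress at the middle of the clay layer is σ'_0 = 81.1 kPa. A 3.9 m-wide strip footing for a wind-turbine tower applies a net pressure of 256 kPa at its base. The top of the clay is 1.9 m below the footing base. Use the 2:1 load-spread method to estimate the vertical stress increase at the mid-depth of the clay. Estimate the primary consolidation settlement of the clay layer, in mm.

S_c ≈ 616 mm

Mid-depth of clay below the footing base: z = 1.9 + 7.2/2 = 5.5 m.
Stress increase at mid-clay by the 2:1 spreading method:
Δσ = qB/(B+z) = 256×3.9/(3.9+5.5) = 106.21 kPa
Final effective stress: σ'_f = σ'_0 + Δσ = 81.1 + 106.21 = 187.31 kPa.
Normally consolidated clay, so the full stress increment lies on the virgin compression line:
S_c = C_c·H/(1+e₀)·log₁₀(σ'_f/σ'_0) = 0.44×7.2/(1+0.87)×log₁₀(187.31/81.1)
    = 1.6941 × 0.36354 = 0.6159 m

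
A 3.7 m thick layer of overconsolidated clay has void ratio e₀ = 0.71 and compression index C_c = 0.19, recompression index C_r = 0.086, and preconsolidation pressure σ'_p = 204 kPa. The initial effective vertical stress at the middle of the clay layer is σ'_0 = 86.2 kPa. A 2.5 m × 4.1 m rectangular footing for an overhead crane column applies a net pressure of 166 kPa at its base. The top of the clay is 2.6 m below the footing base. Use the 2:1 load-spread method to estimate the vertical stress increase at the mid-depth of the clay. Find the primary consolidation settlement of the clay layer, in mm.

S_c ≈ 23.2 mm

Mid-depth of clay below the footing base: z = 2.6 + 3.7/2 = 4.45 m.
Stress increase at mid-clay by the 2:1 spreading method:
Δσ = qBL/((B+z)(L+z)) = 166×2.5×4.1/((2.5+4.45)(4.1+4.45)) = 28.634 kPa
Final effective stress: σ'_f = 86.2 + 28.634 = 114.83 kPa.
σ'_f = 114.83 ≤ σ'_p = 204 kPa, so the clay remains overconsolidated and only the recompression index applies:
S_c = C_r·H/(1+e₀)·log₁₀(σ'_f/σ'_0) = 0.086×3.7/1.71×log₁₀(114.83/86.2)
    = 0.18608 × 0.12455 = 0.02318 m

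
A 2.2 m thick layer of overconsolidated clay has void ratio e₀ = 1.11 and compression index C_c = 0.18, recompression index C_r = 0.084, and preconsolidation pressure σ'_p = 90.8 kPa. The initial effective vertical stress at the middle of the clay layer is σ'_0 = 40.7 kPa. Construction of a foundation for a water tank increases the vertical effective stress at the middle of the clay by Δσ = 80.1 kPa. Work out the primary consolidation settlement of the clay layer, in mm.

Final effective stress: σ'_f = 40.7 + 80.1 = 120.8 kPa.
σ'_f = 120.8 > σ'_p = 90.8 kPa, so the stress path crosses the preconsolidation pressure — recompression up to σ'_p, then virgin compression beyond:
S_c = H/(1+e₀)·[C_r·log₁₀(σ'_p/σ'_0) + C_c·log₁₀(σ'_f/σ'_p)]
    = 2.2/2.11 × [0.084×log₁₀(90.8/40.7) + 0.18×log₁₀(120.8/90.8)]
    = 1.0427 × [0.029273 + 0.022317] = 0.05379 m

S_c ≈ 53.8 mm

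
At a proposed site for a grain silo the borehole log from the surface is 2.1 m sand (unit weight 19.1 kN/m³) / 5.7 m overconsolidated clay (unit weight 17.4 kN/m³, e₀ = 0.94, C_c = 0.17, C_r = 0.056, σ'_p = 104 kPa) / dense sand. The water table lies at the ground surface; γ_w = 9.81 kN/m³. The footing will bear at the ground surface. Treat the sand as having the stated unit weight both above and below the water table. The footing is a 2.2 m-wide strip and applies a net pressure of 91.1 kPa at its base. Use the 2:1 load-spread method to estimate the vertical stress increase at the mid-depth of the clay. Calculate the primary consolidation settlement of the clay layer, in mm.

Mid-depth of clay below the ground surface: z = 2.1 + 5.7/2 = 4.95 m.
Total vertical stress at mid-clay: σ_v = 19.1×2.1 + 17.4×2.85 = 89.7 kPa.
Pore pressure: u = 9.81×(4.95 − 0) = 48.56 kPa.
Initial effective stress: σ'_0 = σ_v − u = 89.7 − 48.56 = 41.14 kPa.
Stress increase at mid-clay by the 2:1 spreading method:
Δσ = qB/(B+z) = 91.1×2.2/(2.2+4.95) = 28.031 kPa
Final effective stress: σ'_f = 41.14 + 28.031 = 69.171 kPa.
σ'_f = 69.171 ≤ σ'_p = 104 kPa, so the clay remains overconsolidated and only the recompression index applies:
S_c = C_r·H/(1+e₀)·log₁₀(σ'_f/σ'_0) = 0.056×5.7/1.94×log₁₀(69.171/41.14)
    = 0.16453 × 0.22566 = 0.03713 m

S_c ≈ 37.1 mm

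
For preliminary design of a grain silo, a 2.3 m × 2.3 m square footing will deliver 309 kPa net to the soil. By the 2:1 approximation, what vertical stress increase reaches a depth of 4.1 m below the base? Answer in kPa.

Δσ_z ≈ 39.9 kPa

By the 2:1 method the load spreads at 1 horizontal : 2 vertical, so at depth z the loaded area has grown by z in each plan dimension:
Δσ = qBL/((B+z)(L+z)) = 309×2.3×2.3/((2.3+4.1)(2.3+4.1)) = 39.907 kPa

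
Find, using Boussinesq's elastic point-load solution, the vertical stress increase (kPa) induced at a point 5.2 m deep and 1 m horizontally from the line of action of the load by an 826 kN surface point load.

Boussinesq vertical stress below a point load on an elastic half-space:
Δσ_z = 3P/(2πz²) · [1 + (r/z)²]^(−5/2)
r/z = 1/5.2 = 0.19231; [1+(r/z)²]^(−5/2) = 0.91321.
Δσ_z = 3×826/(2π×5.2²) × 0.91321 = 14.585 × 0.91321 = 13.32 kPa

Δσ_z ≈ 13.3 kPa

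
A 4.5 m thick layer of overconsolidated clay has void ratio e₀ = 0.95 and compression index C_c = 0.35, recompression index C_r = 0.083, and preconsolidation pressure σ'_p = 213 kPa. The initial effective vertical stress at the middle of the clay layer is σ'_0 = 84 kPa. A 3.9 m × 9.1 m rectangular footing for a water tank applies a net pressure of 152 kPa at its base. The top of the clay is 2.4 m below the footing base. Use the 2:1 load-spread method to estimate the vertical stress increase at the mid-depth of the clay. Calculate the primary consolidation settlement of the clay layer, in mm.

Mid-depth of clay below the footing base: z = 2.4 + 4.5/2 = 4.65 m.
Stress increase at mid-clay by the 2:1 spreading method:
Δσ = qBL/((B+z)(L+z)) = 152×3.9×9.1/((3.9+4.65)(9.1+4.65)) = 45.886 kPa
Final effective stress: σ'_f = 84 + 45.886 = 129.89 kPa.
σ'_f = 129.89 ≤ σ'_p = 213 kPa, so the clay remains overconsolidated and only the recompression index applies:
S_c = C_r·H/(1+e₀)·log₁₀(σ'_f/σ'_0) = 0.083×4.5/1.95×log₁₀(129.89/84)
    = 0.19154 × 0.1893 = 0.03626 m

S_c ≈ 36.3 mm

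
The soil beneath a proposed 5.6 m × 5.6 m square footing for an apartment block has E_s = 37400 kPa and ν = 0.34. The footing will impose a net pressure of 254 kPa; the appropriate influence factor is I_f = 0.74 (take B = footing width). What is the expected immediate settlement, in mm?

Immediate (elastic) settlement: S_e = q·B·(1−ν²)/E_s · I_f.
S_e = 254 × 5.6 × (1 − 0.34²) / 37400 × 0.74
    = 254 × 5.6 × 0.8844 / 37400 × 0.74
    = 0.02489 m = 24.89 mm

S_e ≈ 24.9 mm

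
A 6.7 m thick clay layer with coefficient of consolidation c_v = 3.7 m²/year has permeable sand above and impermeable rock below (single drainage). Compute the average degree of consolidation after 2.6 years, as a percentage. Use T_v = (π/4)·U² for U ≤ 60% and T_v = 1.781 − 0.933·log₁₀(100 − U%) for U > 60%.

U ≈ 52.2 %

Drainage path length: H_d = H = 6.7 m (single drainage).
T_v = c_v·t/H_d² = 3.7×2.6/6.7² = 0.2143.
T_v = 0.2143 corresponds to the U ≤ 60% branch:
U = √(4T_v/π) = 0.5224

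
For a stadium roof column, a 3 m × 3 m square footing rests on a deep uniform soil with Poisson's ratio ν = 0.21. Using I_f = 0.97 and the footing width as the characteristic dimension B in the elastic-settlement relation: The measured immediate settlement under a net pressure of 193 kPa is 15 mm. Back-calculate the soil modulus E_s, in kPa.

E_s ≈ 35800 kPa

S_e = q·B·(1−ν²)/E_s · I_f  ⇒  E_s = q·B·(1−ν²)·I_f / S_e.
E_s = 193 × 3 × 0.9559 × 0.97 / 0.015 = 35790 kPa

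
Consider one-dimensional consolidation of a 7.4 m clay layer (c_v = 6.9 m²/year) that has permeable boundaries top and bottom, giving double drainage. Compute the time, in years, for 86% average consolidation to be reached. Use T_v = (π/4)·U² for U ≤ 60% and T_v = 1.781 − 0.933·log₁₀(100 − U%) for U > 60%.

t ≈ 1.41 years

Drainage path length: H_d = H/2 = 3.7 m (double drainage).
U > 60%: T_v = 1.781 − 0.933·log₁₀(100 − 86) = 0.71166.
t = T_v·H_d²/c_v = 0.71166×3.7²/6.9 = 1.412 years.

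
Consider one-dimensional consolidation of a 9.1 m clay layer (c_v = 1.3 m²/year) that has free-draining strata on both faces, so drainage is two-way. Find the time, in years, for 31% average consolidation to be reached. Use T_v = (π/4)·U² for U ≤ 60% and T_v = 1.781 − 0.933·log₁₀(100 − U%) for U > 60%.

t ≈ 1.2 years

Drainage path length: H_d = H/2 = 4.55 m (double drainage).
U ≤ 60%: T_v = (π/4)·U² = (π/4)×0.31² = 0.075477.
t = T_v·H_d²/c_v = 0.075477×4.55²/1.3 = 1.202 years.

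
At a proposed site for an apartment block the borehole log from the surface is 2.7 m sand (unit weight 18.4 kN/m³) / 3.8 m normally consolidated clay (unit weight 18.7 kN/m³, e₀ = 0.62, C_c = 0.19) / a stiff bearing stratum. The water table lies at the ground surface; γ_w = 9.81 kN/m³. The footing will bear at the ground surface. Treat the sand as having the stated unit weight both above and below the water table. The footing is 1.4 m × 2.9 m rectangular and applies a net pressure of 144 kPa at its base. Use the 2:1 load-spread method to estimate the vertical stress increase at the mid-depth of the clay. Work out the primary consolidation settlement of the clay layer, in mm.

Mid-depth of clay below the ground surface: z = 2.7 + 3.8/2 = 4.6 m.
Total vertical stress at mid-clay: σ_v = 18.4×2.7 + 18.7×1.9 = 85.21 kPa.
Pore pressure: u = 9.81×(4.6 − 0) = 45.126 kPa.
Initial effective stress: σ'_0 = σ_v − u = 85.21 − 45.126 = 40.084 kPa.
Stress increase at mid-clay by the 2:1 spreading method:
Δσ = qBL/((B+z)(L+z)) = 144×1.4×2.9/((1.4+4.6)(2.9+4.6)) = 12.992 kPa
Final effective stress: σ'_f = σ'_0 + Δσ = 40.084 + 12.992 = 53.076 kPa.
Normally consolidated clay, so the full stress increment lies on the virgin compression line:
S_c = C_c·H/(1+e₀)·log₁₀(σ'_f/σ'_0) = 0.19×3.8/(1+0.62)×log₁₀(53.076/40.084)
    = 0.44568 × 0.12193 = 0.05434 m

S_c ≈ 54.3 mm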